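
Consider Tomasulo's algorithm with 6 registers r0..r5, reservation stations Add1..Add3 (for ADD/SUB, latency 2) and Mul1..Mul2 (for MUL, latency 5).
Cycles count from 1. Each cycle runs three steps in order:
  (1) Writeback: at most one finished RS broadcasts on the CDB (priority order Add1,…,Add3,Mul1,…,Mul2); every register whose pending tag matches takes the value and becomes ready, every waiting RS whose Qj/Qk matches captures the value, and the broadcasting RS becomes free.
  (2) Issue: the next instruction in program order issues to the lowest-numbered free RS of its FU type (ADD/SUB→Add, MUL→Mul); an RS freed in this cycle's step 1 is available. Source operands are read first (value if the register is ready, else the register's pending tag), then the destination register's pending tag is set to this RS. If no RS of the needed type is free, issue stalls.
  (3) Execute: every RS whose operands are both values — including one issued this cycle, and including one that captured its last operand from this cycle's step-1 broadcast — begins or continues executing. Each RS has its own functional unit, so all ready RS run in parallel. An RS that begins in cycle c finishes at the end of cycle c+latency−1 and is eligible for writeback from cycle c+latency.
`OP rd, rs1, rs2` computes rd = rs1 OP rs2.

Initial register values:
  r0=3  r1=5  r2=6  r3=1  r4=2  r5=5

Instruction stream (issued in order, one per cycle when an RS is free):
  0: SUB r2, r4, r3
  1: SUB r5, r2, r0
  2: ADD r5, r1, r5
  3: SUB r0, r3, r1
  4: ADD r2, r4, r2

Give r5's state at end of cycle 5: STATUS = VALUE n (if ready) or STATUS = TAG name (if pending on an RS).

STATUS = TAG Add1

c1: issue SUB r2<-Add1 | r0:3,r1:5,r2:Add1,r3:1,r4:2,r5:5
c2: issue SUB r5<-Add2 | r0:3,r1:5,r2:Add1,r3:1,r4:2,r5:Add2
c3: CDB Add1=1; issue ADD r5<-Add1 | r0:3,r1:5,r2:1,r3:1,r4:2,r5:Add1
c4: issue SUB r0<-Add3 | r0:Add3,r1:5,r2:1,r3:1,r4:2,r5:Add1
c5: CDB Add2=-2; issue ADD r2<-Add2 | r0:Add3,r1:5,r2:Add2,r3:1,r4:2,r5:Add1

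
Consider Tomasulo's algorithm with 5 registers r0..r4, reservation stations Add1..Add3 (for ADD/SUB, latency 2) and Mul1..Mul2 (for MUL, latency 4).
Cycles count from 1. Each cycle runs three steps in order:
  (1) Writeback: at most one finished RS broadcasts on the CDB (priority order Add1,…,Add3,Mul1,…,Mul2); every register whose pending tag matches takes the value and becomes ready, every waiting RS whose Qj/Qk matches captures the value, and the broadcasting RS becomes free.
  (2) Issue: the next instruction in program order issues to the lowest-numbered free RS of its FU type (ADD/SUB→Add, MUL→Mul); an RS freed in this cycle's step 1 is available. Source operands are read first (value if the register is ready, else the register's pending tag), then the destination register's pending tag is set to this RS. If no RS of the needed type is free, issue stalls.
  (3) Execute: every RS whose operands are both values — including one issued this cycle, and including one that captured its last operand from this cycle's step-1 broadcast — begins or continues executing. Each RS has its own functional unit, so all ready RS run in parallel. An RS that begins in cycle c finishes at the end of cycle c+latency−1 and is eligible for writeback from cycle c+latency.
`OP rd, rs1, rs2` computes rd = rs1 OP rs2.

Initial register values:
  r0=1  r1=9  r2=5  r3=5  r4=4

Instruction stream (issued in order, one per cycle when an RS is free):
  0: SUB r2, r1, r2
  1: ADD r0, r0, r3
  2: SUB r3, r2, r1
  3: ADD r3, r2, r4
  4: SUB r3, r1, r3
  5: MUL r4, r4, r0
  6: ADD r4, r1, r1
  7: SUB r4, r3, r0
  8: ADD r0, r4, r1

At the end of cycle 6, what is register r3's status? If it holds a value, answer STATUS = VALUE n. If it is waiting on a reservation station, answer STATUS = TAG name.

c1: issue SUB r2<-Add1 | r0:1,r1:9,r2:Add1,r3:5,r4:4
c2: issue ADD r0<-Add2 | r0:Add2,r1:9,r2:Add1,r3:5,r4:4
c3: CDB Add1=4; issue SUB r3<-Add1 | r0:Add2,r1:9,r2:4,r3:Add1,r4:4
c4: CDB Add2=6; issue ADD r3<-Add2 | r0:6,r1:9,r2:4,r3:Add2,r4:4
c5: CDB Add1=-5; issue SUB r3<-Add1 | r0:6,r1:9,r2:4,r3:Add1,r4:4
c6: CDB Add2=8; issue MUL r4<-Mul1 | r0:6,r1:9,r2:4,r3:Add1,r4:Mul1

STATUS = TAG Add1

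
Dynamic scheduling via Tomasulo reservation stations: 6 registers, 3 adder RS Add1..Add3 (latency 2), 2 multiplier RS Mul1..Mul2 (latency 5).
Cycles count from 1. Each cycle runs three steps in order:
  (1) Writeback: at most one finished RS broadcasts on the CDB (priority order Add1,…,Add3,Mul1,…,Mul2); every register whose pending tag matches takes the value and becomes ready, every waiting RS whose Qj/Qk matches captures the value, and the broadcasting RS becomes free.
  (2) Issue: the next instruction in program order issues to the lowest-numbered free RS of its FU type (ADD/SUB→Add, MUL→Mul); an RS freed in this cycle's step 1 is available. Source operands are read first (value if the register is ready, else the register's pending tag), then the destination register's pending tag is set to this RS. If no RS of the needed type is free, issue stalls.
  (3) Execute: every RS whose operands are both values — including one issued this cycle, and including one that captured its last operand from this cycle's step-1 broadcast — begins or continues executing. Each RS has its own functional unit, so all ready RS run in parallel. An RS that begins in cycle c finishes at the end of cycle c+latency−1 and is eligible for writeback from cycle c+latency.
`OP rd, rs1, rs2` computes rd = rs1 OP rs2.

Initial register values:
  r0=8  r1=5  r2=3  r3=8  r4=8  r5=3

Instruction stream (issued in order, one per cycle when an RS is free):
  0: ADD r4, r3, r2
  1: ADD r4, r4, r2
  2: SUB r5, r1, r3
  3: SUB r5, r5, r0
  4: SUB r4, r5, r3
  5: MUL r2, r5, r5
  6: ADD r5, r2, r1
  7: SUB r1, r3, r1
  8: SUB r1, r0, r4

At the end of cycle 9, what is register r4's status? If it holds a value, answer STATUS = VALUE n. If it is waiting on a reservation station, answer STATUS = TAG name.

STATUS = VALUE -19

c1: issue ADD r4<-Add1 | r0:8,r1:5,r2:3,r3:8,r4:Add1,r5:3
c2: issue ADD r4<-Add2 | r0:8,r1:5,r2:3,r3:8,r4:Add2,r5:3
c3: CDB Add1=11; issue SUB r5<-Add1 | r0:8,r1:5,r2:3,r3:8,r4:Add2,r5:Add1
c4: issue SUB r5<-Add3 | r0:8,r1:5,r2:3,r3:8,r4:Add2,r5:Add3
c5: CDB Add1=-3; issue SUB r4<-Add1 | r0:8,r1:5,r2:3,r3:8,r4:Add1,r5:Add3
c6: CDB Add2=14; issue MUL r2<-Mul1 | r0:8,r1:5,r2:Mul1,r3:8,r4:Add1,r5:Add3
c7: CDB Add3=-11; issue ADD r5<-Add2 | r0:8,r1:5,r2:Mul1,r3:8,r4:Add1,r5:Add2
c8: issue SUB r1<-Add3 | r0:8,r1:Add3,r2:Mul1,r3:8,r4:Add1,r5:Add2
c9: CDB Add1=-19; issue SUB r1<-Add1 | r0:8,r1:Add1,r2:Mul1,r3:8,r4:-19,r5:Add2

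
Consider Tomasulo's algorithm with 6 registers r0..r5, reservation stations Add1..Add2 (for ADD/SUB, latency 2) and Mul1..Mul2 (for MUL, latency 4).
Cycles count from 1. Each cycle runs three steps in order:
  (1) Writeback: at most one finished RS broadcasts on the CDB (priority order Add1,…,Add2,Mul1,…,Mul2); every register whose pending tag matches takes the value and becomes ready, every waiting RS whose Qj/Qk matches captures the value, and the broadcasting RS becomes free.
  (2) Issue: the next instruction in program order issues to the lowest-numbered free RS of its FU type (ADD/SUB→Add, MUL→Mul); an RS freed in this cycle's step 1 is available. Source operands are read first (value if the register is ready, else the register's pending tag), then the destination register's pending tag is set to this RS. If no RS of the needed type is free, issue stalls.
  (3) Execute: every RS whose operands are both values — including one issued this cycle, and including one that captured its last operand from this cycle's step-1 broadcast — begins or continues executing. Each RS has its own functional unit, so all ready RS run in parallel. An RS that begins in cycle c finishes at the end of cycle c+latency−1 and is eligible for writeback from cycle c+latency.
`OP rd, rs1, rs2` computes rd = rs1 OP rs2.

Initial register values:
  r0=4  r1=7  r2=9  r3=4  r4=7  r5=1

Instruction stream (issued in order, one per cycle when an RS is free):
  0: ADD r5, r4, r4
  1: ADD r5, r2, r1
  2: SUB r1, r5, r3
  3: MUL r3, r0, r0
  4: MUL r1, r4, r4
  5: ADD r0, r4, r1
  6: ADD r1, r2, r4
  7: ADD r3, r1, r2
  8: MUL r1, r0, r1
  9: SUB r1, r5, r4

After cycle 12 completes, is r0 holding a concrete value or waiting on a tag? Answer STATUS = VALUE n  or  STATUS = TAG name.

cycle 1: issue ADD r5<-Add1 // r0:4,r1:7,r2:9,r3:4,r4:7,r5:Add1
cycle 2: issue ADD r5<-Add2 // r0:4,r1:7,r2:9,r3:4,r4:7,r5:Add2
cycle 3: CDB Add1=14; issue SUB r1<-Add1 // r0:4,r1:Add1,r2:9,r3:4,r4:7,r5:Add2
cycle 4: CDB Add2=16; issue MUL r3<-Mul1 // r0:4,r1:Add1,r2:9,r3:Mul1,r4:7,r5:16
cycle 5: issue MUL r1<-Mul2 // r0:4,r1:Mul2,r2:9,r3:Mul1,r4:7,r5:16
cycle 6: CDB Add1=12; issue ADD r0<-Add1 // r0:Add1,r1:Mul2,r2:9,r3:Mul1,r4:7,r5:16
cycle 7: issue ADD r1<-Add2 // r0:Add1,r1:Add2,r2:9,r3:Mul1,r4:7,r5:16
cycle 8: CDB Mul1=16; stall // r0:Add1,r1:Add2,r2:9,r3:16,r4:7,r5:16
cycle 9: CDB Add2=16; issue ADD r3<-Add2 // r0:Add1,r1:16,r2:9,r3:Add2,r4:7,r5:16
cycle 10: CDB Mul2=49; issue MUL r1<-Mul1 // r0:Add1,r1:Mul1,r2:9,r3:Add2,r4:7,r5:16
cycle 11: CDB Add2=25; issue SUB r1<-Add2 // r0:Add1,r1:Add2,r2:9,r3:25,r4:7,r5:16
cycle 12: CDB Add1=56 // r0:56,r1:Add2,r2:9,r3:25,r4:7,r5:16

STATUS = VALUE 56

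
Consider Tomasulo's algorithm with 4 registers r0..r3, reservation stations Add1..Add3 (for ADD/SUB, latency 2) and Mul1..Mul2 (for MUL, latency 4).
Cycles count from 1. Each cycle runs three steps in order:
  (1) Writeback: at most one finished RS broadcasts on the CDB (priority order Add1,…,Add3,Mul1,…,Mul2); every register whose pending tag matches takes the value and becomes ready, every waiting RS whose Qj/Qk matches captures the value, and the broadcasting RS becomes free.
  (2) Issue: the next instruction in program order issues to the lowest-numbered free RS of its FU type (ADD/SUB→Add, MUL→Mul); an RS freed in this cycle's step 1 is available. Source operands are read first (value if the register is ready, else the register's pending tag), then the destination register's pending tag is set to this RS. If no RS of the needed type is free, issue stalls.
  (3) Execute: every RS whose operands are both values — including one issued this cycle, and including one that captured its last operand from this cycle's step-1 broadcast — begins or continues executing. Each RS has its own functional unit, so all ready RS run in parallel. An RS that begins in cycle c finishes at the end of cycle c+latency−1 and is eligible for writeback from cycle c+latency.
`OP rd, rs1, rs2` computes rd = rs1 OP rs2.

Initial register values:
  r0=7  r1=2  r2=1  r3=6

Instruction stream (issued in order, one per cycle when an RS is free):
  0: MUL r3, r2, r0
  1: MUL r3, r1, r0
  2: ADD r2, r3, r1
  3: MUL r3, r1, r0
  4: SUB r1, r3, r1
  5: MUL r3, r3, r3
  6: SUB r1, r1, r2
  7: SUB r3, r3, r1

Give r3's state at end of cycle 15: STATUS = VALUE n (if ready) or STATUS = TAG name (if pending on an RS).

cycle 1: issue MUL r3<-Mul1 // r0:7,r1:2,r2:1,r3:Mul1
cycle 2: issue MUL r3<-Mul2 // r0:7,r1:2,r2:1,r3:Mul2
cycle 3: issue ADD r2<-Add1 // r0:7,r1:2,r2:Add1,r3:Mul2
cycle 4: stall // r0:7,r1:2,r2:Add1,r3:Mul2
cycle 5: CDB Mul1=7; issue MUL r3<-Mul1 // r0:7,r1:2,r2:Add1,r3:Mul1
cycle 6: CDB Mul2=14; issue SUB r1<-Add2 // r0:7,r1:Add2,r2:Add1,r3:Mul1
cycle 7: issue MUL r3<-Mul2 // r0:7,r1:Add2,r2:Add1,r3:Mul2
cycle 8: CDB Add1=16; issue SUB r1<-Add1 // r0:7,r1:Add1,r2:16,r3:Mul2
cycle 9: CDB Mul1=14; issue SUB r3<-Add3 // r0:7,r1:Add1,r2:16,r3:Add3
cycle 10: - // r0:7,r1:Add1,r2:16,r3:Add3
cycle 11: CDB Add2=12 // r0:7,r1:Add1,r2:16,r3:Add3
cycle 12: - // r0:7,r1:Add1,r2:16,r3:Add3
cycle 13: CDB Add1=-4 // r0:7,r1:-4,r2:16,r3:Add3
cycle 14: CDB Mul2=196 // r0:7,r1:-4,r2:16,r3:Add3
cycle 15: - // r0:7,r1:-4,r2:16,r3:Add3

STATUS = TAG Add3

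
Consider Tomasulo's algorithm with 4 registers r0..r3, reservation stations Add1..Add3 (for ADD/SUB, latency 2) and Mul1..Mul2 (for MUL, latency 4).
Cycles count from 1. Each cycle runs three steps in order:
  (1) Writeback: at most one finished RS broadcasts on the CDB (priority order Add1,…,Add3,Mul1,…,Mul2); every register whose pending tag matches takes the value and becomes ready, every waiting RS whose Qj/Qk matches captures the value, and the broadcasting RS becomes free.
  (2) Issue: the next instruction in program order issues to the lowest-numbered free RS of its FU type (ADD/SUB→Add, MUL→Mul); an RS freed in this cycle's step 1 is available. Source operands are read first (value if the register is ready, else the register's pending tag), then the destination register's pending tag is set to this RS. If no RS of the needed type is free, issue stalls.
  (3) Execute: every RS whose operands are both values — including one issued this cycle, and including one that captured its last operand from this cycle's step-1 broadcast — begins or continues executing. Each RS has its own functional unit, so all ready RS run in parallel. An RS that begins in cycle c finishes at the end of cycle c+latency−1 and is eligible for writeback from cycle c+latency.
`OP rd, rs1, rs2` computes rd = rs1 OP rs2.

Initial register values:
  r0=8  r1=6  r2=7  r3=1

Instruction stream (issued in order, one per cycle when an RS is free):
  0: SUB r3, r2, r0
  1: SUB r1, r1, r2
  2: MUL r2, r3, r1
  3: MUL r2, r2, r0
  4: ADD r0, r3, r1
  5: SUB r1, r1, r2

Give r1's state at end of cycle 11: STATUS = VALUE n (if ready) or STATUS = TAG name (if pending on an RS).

STATUS = TAG Add2

c1: issue SUB r3<-Add1 | r0:8,r1:6,r2:7,r3:Add1
c2: issue SUB r1<-Add2 | r0:8,r1:Add2,r2:7,r3:Add1
c3: CDB Add1=-1; issue MUL r2<-Mul1 | r0:8,r1:Add2,r2:Mul1,r3:-1
c4: CDB Add2=-1; issue MUL r2<-Mul2 | r0:8,r1:-1,r2:Mul2,r3:-1
c5: issue ADD r0<-Add1 | r0:Add1,r1:-1,r2:Mul2,r3:-1
c6: issue SUB r1<-Add2 | r0:Add1,r1:Add2,r2:Mul2,r3:-1
c7: CDB Add1=-2 | r0:-2,r1:Add2,r2:Mul2,r3:-1
c8: CDB Mul1=1 | r0:-2,r1:Add2,r2:Mul2,r3:-1
c9: - | r0:-2,r1:Add2,r2:Mul2,r3:-1
c10: - | r0:-2,r1:Add2,r2:Mul2,r3:-1
c11: - | r0:-2,r1:Add2,r2:Mul2,r3:-1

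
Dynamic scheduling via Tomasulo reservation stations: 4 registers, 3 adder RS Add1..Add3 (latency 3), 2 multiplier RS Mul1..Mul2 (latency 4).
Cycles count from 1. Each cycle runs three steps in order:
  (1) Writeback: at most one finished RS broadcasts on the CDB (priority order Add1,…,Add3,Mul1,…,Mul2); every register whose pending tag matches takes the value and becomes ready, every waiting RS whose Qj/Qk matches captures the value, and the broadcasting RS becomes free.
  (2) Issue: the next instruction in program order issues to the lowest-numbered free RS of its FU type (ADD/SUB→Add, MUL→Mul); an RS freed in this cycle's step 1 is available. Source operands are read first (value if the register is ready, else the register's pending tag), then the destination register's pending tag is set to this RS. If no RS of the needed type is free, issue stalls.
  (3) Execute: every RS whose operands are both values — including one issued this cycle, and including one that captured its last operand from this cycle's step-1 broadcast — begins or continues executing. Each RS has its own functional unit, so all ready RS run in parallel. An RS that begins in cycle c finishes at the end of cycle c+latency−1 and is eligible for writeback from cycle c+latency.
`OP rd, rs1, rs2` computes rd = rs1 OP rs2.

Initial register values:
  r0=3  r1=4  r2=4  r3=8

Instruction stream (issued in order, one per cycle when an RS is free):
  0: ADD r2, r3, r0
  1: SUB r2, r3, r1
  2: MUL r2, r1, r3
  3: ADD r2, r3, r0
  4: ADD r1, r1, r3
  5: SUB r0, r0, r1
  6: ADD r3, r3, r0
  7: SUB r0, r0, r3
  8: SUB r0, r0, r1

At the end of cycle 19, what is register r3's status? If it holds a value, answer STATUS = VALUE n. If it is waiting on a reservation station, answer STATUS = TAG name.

cycle 1: issue ADD r2<-Add1 // r0:3,r1:4,r2:Add1,r3:8
cycle 2: issue SUB r2<-Add2 // r0:3,r1:4,r2:Add2,r3:8
cycle 3: issue MUL r2<-Mul1 // r0:3,r1:4,r2:Mul1,r3:8
cycle 4: CDB Add1=11; issue ADD r2<-Add1 // r0:3,r1:4,r2:Add1,r3:8
cycle 5: CDB Add2=4; issue ADD r1<-Add2 // r0:3,r1:Add2,r2:Add1,r3:8
cycle 6: issue SUB r0<-Add3 // r0:Add3,r1:Add2,r2:Add1,r3:8
cycle 7: CDB Add1=11; issue ADD r3<-Add1 // r0:Add3,r1:Add2,r2:11,r3:Add1
cycle 8: CDB Add2=12; issue SUB r0<-Add2 // r0:Add2,r1:12,r2:11,r3:Add1
cycle 9: CDB Mul1=32; stall // r0:Add2,r1:12,r2:11,r3:Add1
cycle 10: stall // r0:Add2,r1:12,r2:11,r3:Add1
cycle 11: CDB Add3=-9; issue SUB r0<-Add3 // r0:Add3,r1:12,r2:11,r3:Add1
cycle 12: - // r0:Add3,r1:12,r2:11,r3:Add1
cycle 13: - // r0:Add3,r1:12,r2:11,r3:Add1
cycle 14: CDB Add1=-1 // r0:Add3,r1:12,r2:11,r3:-1
cycle 15: - // r0:Add3,r1:12,r2:11,r3:-1
cycle 16: - // r0:Add3,r1:12,r2:11,r3:-1
cycle 17: CDB Add2=-8 // r0:Add3,r1:12,r2:11,r3:-1
cycle 18: - // r0:Add3,r1:12,r2:11,r3:-1
cycle 19: - // r0:Add3,r1:12,r2:11,r3:-1

STATUS = VALUE -1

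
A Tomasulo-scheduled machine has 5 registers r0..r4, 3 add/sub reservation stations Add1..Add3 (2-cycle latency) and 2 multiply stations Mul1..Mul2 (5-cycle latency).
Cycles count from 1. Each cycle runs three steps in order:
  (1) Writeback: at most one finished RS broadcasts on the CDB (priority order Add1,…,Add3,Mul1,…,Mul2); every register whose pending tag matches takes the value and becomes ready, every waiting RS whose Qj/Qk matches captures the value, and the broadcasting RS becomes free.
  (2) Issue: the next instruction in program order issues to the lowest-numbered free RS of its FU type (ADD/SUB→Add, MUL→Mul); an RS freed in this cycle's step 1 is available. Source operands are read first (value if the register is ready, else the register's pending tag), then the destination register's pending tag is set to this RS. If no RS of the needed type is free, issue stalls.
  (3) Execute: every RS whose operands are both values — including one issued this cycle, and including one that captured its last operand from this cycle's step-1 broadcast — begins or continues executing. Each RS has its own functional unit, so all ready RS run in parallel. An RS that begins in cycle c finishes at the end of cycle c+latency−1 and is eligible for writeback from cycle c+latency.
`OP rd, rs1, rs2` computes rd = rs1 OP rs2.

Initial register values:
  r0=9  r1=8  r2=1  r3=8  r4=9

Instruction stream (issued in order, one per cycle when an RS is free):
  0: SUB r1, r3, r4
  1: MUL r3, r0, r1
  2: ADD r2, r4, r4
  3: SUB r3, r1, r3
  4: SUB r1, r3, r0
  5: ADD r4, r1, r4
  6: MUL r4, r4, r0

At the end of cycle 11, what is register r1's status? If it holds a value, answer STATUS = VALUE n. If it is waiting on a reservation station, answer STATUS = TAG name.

STATUS = TAG Add1

c1: issue SUB r1<-Add1 | r0:9,r1:Add1,r2:1,r3:8,r4:9
c2: issue MUL r3<-Mul1 | r0:9,r1:Add1,r2:1,r3:Mul1,r4:9
c3: CDB Add1=-1; issue ADD r2<-Add1 | r0:9,r1:-1,r2:Add1,r3:Mul1,r4:9
c4: issue SUB r3<-Add2 | r0:9,r1:-1,r2:Add1,r3:Add2,r4:9
c5: CDB Add1=18; issue SUB r1<-Add1 | r0:9,r1:Add1,r2:18,r3:Add2,r4:9
c6: issue ADD r4<-Add3 | r0:9,r1:Add1,r2:18,r3:Add2,r4:Add3
c7: issue MUL r4<-Mul2 | r0:9,r1:Add1,r2:18,r3:Add2,r4:Mul2
c8: CDB Mul1=-9 | r0:9,r1:Add1,r2:18,r3:Add2,r4:Mul2
c9: - | r0:9,r1:Add1,r2:18,r3:Add2,r4:Mul2
c10: CDB Add2=8 | r0:9,r1:Add1,r2:18,r3:8,r4:Mul2
c11: - | r0:9,r1:Add1,r2:18,r3:8,r4:Mul2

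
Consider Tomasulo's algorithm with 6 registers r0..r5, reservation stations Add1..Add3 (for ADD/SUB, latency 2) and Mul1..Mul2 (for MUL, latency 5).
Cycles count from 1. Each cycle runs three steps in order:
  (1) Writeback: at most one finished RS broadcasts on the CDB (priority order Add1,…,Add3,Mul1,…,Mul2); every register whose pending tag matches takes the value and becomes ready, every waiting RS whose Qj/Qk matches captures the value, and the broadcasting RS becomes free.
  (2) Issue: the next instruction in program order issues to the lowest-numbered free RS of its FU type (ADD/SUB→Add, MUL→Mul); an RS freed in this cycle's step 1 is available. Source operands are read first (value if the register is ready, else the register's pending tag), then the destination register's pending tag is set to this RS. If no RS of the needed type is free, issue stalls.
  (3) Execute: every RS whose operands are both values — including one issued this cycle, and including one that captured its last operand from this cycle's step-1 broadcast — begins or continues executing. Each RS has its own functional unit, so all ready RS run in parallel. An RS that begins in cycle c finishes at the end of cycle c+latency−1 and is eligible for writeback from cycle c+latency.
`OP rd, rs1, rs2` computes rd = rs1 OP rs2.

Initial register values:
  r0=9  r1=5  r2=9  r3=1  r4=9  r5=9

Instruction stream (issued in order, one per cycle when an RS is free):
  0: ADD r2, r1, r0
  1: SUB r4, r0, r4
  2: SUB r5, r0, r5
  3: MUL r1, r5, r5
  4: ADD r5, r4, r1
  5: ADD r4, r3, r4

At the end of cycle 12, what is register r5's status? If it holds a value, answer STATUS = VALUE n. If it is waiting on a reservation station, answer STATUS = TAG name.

  c1: issue ADD r2<-Add1  regs: r0:9,r1:5,r2:Add1,r3:1,r4:9,r5:9
  c2: issue SUB r4<-Add2  regs: r0:9,r1:5,r2:Add1,r3:1,r4:Add2,r5:9
  c3: CDB Add1=14; issue SUB r5<-Add1  regs: r0:9,r1:5,r2:14,r3:1,r4:Add2,r5:Add1
  c4: CDB Add2=0; issue MUL r1<-Mul1  regs: r0:9,r1:Mul1,r2:14,r3:1,r4:0,r5:Add1
  c5: CDB Add1=0; issue ADD r5<-Add1  regs: r0:9,r1:Mul1,r2:14,r3:1,r4:0,r5:Add1
  c6: issue ADD r4<-Add2  regs: r0:9,r1:Mul1,r2:14,r3:1,r4:Add2,r5:Add1
  c7: -  regs: r0:9,r1:Mul1,r2:14,r3:1,r4:Add2,r5:Add1
  c8: CDB Add2=1  regs: r0:9,r1:Mul1,r2:14,r3:1,r4:1,r5:Add1
  c9: -  regs: r0:9,r1:Mul1,r2:14,r3:1,r4:1,r5:Add1
  c10: CDB Mul1=0  regs: r0:9,r1:0,r2:14,r3:1,r4:1,r5:Add1
  c11: -  regs: r0:9,r1:0,r2:14,r3:1,r4:1,r5:Add1
  c12: CDB Add1=0  regs: r0:9,r1:0,r2:14,r3:1,r4:1,r5:0

STATUS = VALUE 0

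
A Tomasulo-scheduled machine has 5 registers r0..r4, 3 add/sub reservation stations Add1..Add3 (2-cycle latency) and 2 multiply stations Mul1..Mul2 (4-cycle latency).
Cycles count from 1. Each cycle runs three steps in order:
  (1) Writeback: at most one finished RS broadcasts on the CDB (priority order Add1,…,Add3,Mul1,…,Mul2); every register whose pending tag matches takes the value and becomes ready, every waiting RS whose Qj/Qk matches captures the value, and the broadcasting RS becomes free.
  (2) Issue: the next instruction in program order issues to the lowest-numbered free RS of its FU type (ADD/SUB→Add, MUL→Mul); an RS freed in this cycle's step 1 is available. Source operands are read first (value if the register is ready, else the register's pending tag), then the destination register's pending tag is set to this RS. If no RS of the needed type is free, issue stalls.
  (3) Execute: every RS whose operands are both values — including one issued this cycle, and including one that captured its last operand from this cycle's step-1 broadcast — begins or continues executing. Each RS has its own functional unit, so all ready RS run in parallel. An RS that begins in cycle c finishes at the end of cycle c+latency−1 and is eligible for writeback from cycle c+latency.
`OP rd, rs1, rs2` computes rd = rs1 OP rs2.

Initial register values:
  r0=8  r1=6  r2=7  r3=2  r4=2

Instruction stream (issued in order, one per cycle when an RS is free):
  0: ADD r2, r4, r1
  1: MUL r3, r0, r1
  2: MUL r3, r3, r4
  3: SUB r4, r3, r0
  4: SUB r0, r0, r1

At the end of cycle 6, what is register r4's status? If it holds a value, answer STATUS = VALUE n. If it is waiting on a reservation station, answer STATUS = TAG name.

STATUS = TAG Add1

  c1: issue ADD r2<-Add1  regs: r0:8,r1:6,r2:Add1,r3:2,r4:2
  c2: issue MUL r3<-Mul1  regs: r0:8,r1:6,r2:Add1,r3:Mul1,r4:2
  c3: CDB Add1=8; issue MUL r3<-Mul2  regs: r0:8,r1:6,r2:8,r3:Mul2,r4:2
  c4: issue SUB r4<-Add1  regs: r0:8,r1:6,r2:8,r3:Mul2,r4:Add1
  c5: issue SUB r0<-Add2  regs: r0:Add2,r1:6,r2:8,r3:Mul2,r4:Add1
  c6: CDB Mul1=48  regs: r0:Add2,r1:6,r2:8,r3:Mul2,r4:Add1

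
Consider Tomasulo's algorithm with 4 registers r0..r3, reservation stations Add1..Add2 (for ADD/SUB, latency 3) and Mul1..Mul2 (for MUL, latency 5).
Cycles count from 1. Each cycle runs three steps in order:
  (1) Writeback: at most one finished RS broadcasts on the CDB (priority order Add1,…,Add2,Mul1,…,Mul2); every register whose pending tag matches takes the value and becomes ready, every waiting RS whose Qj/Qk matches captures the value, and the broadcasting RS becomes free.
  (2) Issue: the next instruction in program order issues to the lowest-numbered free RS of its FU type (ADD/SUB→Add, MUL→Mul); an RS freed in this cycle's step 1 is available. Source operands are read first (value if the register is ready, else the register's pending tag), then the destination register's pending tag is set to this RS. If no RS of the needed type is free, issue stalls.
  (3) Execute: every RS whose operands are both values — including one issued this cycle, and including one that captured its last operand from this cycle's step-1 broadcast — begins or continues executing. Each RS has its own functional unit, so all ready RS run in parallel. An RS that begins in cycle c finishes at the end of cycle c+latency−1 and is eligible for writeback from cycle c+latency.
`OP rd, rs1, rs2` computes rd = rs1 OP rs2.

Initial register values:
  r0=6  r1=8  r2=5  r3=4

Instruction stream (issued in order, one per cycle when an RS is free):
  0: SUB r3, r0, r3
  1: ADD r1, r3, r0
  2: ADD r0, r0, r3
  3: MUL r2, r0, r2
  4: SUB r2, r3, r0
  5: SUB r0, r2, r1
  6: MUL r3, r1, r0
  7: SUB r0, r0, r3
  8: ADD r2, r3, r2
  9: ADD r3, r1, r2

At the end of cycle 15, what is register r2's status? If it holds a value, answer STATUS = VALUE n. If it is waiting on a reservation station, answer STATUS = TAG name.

STATUS = TAG Add2

c1: issue SUB r3<-Add1 | r0:6,r1:8,r2:5,r3:Add1
c2: issue ADD r1<-Add2 | r0:6,r1:Add2,r2:5,r3:Add1
c3: stall | r0:6,r1:Add2,r2:5,r3:Add1
c4: CDB Add1=2; issue ADD r0<-Add1 | r0:Add1,r1:Add2,r2:5,r3:2
c5: issue MUL r2<-Mul1 | r0:Add1,r1:Add2,r2:Mul1,r3:2
c6: stall | r0:Add1,r1:Add2,r2:Mul1,r3:2
c7: CDB Add1=8; issue SUB r2<-Add1 | r0:8,r1:Add2,r2:Add1,r3:2
c8: CDB Add2=8; issue SUB r0<-Add2 | r0:Add2,r1:8,r2:Add1,r3:2
c9: issue MUL r3<-Mul2 | r0:Add2,r1:8,r2:Add1,r3:Mul2
c10: CDB Add1=-6; issue SUB r0<-Add1 | r0:Add1,r1:8,r2:-6,r3:Mul2
c11: stall | r0:Add1,r1:8,r2:-6,r3:Mul2
c12: CDB Mul1=40; stall | r0:Add1,r1:8,r2:-6,r3:Mul2
c13: CDB Add2=-14; issue ADD r2<-Add2 | r0:Add1,r1:8,r2:Add2,r3:Mul2
c14: stall | r0:Add1,r1:8,r2:Add2,r3:Mul2
c15: stall | r0:Add1,r1:8,r2:Add2,r3:Mul2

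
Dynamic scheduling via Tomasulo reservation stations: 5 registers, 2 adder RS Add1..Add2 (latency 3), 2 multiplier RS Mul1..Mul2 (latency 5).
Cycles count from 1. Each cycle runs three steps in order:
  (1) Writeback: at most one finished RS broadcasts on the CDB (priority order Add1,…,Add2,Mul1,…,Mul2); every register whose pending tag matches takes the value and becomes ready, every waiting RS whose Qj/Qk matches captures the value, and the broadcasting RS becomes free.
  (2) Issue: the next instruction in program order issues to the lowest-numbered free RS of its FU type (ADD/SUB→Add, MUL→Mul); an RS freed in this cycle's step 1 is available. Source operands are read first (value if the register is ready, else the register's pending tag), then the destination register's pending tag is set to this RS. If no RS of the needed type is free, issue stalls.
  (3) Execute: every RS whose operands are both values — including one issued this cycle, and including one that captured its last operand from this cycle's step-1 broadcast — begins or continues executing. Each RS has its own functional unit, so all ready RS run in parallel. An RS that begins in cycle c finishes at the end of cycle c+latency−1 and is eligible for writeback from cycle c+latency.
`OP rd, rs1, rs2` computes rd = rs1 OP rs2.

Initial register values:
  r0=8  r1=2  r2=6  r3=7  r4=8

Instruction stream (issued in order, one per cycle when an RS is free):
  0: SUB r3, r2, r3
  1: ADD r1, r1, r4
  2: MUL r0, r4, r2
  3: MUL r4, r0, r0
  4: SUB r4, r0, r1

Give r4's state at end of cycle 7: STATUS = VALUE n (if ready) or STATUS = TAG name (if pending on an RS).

  c1: issue SUB r3<-Add1  regs: r0:8,r1:2,r2:6,r3:Add1,r4:8
  c2: issue ADD r1<-Add2  regs: r0:8,r1:Add2,r2:6,r3:Add1,r4:8
  c3: issue MUL r0<-Mul1  regs: r0:Mul1,r1:Add2,r2:6,r3:Add1,r4:8
  c4: CDB Add1=-1; issue MUL r4<-Mul2  regs: r0:Mul1,r1:Add2,r2:6,r3:-1,r4:Mul2
  c5: CDB Add2=10; issue SUB r4<-Add1  regs: r0:Mul1,r1:10,r2:6,r3:-1,r4:Add1
  c6: -  regs: r0:Mul1,r1:10,r2:6,r3:-1,r4:Add1
  c7: -  regs: r0:Mul1,r1:10,r2:6,r3:-1,r4:Add1

STATUS = TAG Add1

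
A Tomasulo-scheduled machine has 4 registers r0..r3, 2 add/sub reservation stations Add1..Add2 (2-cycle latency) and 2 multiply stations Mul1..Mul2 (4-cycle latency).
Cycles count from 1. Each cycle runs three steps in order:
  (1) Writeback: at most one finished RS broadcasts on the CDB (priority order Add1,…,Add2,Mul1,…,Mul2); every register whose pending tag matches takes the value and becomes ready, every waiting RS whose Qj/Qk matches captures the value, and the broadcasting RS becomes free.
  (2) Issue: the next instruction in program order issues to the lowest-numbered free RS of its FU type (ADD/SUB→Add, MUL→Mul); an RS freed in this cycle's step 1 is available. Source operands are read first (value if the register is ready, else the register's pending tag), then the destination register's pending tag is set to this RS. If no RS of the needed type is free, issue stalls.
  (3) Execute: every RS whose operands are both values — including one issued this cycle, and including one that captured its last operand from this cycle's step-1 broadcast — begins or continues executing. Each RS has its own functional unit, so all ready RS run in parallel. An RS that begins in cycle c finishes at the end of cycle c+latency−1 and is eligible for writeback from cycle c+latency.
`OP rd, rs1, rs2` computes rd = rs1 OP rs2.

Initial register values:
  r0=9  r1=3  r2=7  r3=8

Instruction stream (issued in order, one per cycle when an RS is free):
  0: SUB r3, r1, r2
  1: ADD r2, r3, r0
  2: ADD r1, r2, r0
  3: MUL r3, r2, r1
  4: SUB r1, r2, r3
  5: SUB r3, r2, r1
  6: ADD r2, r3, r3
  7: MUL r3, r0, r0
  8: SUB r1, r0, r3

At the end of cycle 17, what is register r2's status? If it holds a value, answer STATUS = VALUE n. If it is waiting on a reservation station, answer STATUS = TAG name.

  c1: issue SUB r3<-Add1  regs: r0:9,r1:3,r2:7,r3:Add1
  c2: issue ADD r2<-Add2  regs: r0:9,r1:3,r2:Add2,r3:Add1
  c3: CDB Add1=-4; issue ADD r1<-Add1  regs: r0:9,r1:Add1,r2:Add2,r3:-4
  c4: issue MUL r3<-Mul1  regs: r0:9,r1:Add1,r2:Add2,r3:Mul1
  c5: CDB Add2=5; issue SUB r1<-Add2  regs: r0:9,r1:Add2,r2:5,r3:Mul1
  c6: stall  regs: r0:9,r1:Add2,r2:5,r3:Mul1
  c7: CDB Add1=14; issue SUB r3<-Add1  regs: r0:9,r1:Add2,r2:5,r3:Add1
  c8: stall  regs: r0:9,r1:Add2,r2:5,r3:Add1
  c9: stall  regs: r0:9,r1:Add2,r2:5,r3:Add1
  c10: stall  regs: r0:9,r1:Add2,r2:5,r3:Add1
  c11: CDB Mul1=70; stall  regs: r0:9,r1:Add2,r2:5,r3:Add1
  c12: stall  regs: r0:9,r1:Add2,r2:5,r3:Add1
  c13: CDB Add2=-65; issue ADD r2<-Add2  regs: r0:9,r1:-65,r2:Add2,r3:Add1
  c14: issue MUL r3<-Mul1  regs: r0:9,r1:-65,r2:Add2,r3:Mul1
  c15: CDB Add1=70; issue SUB r1<-Add1  regs: r0:9,r1:Add1,r2:Add2,r3:Mul1
  c16: -  regs: r0:9,r1:Add1,r2:Add2,r3:Mul1
  c17: CDB Add2=140  regs: r0:9,r1:Add1,r2:140,r3:Mul1

STATUS = VALUE 140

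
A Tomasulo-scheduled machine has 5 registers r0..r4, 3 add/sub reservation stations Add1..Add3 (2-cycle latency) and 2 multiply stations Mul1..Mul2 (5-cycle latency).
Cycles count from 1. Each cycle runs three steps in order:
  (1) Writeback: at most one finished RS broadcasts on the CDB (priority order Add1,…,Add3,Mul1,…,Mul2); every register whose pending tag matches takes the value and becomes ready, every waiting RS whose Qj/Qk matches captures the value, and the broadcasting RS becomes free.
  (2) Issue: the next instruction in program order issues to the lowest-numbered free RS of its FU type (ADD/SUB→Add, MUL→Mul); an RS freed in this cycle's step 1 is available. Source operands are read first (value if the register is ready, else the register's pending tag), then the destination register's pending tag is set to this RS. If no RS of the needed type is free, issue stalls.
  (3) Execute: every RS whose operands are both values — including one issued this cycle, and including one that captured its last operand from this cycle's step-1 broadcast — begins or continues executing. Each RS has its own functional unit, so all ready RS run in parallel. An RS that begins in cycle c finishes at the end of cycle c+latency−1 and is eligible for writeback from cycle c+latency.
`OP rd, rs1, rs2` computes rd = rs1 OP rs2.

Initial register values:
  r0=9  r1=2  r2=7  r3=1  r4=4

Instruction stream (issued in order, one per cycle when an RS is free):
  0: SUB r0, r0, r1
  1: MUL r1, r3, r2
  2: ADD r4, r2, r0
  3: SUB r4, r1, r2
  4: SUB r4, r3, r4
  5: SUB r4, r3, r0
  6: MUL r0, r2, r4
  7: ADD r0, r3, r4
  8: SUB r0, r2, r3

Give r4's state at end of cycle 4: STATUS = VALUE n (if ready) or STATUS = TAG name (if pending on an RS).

STATUS = TAG Add2

c1: issue SUB r0<-Add1 | r0:Add1,r1:2,r2:7,r3:1,r4:4
c2: issue MUL r1<-Mul1 | r0:Add1,r1:Mul1,r2:7,r3:1,r4:4
c3: CDB Add1=7; issue ADD r4<-Add1 | r0:7,r1:Mul1,r2:7,r3:1,r4:Add1
c4: issue SUB r4<-Add2 | r0:7,r1:Mul1,r2:7,r3:1,r4:Add2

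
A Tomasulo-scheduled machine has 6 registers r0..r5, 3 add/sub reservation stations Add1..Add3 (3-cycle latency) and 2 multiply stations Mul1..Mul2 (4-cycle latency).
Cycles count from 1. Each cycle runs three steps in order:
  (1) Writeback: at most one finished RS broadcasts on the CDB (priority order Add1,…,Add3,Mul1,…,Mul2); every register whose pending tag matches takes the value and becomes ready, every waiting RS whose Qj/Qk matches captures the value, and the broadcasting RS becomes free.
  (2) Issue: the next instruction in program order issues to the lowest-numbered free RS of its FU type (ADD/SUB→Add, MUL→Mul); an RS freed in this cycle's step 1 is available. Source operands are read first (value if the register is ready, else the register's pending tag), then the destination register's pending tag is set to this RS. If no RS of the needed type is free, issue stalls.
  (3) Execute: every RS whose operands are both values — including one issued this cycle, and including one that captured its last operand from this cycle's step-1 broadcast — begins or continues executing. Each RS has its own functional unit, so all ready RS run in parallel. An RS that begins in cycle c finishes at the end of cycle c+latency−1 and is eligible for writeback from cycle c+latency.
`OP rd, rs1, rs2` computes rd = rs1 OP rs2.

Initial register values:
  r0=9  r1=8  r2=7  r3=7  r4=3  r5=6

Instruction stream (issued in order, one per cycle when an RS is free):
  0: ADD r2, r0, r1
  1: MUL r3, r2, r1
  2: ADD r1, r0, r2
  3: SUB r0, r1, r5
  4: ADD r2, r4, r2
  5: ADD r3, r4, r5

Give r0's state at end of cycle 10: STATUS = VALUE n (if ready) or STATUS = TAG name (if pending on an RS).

STATUS = VALUE 20

c1: issue ADD r2<-Add1 | r0:9,r1:8,r2:Add1,r3:7,r4:3,r5:6
c2: issue MUL r3<-Mul1 | r0:9,r1:8,r2:Add1,r3:Mul1,r4:3,r5:6
c3: issue ADD r1<-Add2 | r0:9,r1:Add2,r2:Add1,r3:Mul1,r4:3,r5:6
c4: CDB Add1=17; issue SUB r0<-Add1 | r0:Add1,r1:Add2,r2:17,r3:Mul1,r4:3,r5:6
c5: issue ADD r2<-Add3 | r0:Add1,r1:Add2,r2:Add3,r3:Mul1,r4:3,r5:6
c6: stall | r0:Add1,r1:Add2,r2:Add3,r3:Mul1,r4:3,r5:6
c7: CDB Add2=26; issue ADD r3<-Add2 | r0:Add1,r1:26,r2:Add3,r3:Add2,r4:3,r5:6
c8: CDB Add3=20 | r0:Add1,r1:26,r2:20,r3:Add2,r4:3,r5:6
c9: CDB Mul1=136 | r0:Add1,r1:26,r2:20,r3:Add2,r4:3,r5:6
c10: CDB Add1=20 | r0:20,r1:26,r2:20,r3:Add2,r4:3,r5:6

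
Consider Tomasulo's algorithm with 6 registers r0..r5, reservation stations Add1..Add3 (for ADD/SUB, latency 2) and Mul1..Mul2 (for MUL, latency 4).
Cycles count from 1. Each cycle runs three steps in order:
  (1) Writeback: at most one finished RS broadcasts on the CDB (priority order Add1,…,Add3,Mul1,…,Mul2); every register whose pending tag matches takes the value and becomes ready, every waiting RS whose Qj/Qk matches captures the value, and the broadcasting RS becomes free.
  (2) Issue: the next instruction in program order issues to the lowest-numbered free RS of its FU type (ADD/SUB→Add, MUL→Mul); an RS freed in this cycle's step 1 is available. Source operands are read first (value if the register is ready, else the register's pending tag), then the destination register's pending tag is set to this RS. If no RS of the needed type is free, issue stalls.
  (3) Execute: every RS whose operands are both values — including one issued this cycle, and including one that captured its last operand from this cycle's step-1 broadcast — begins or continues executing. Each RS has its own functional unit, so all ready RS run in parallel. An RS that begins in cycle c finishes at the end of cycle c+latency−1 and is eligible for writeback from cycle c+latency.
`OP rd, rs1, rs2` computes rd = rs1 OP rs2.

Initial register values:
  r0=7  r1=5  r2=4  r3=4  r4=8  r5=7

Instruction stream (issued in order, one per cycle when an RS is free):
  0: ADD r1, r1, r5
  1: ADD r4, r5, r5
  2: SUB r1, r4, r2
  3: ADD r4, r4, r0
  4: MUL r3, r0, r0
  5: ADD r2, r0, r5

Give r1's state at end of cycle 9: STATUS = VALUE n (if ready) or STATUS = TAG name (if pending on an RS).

STATUS = VALUE 10

c1: issue ADD r1<-Add1 | r0:7,r1:Add1,r2:4,r3:4,r4:8,r5:7
c2: issue ADD r4<-Add2 | r0:7,r1:Add1,r2:4,r3:4,r4:Add2,r5:7
c3: CDB Add1=12; issue SUB r1<-Add1 | r0:7,r1:Add1,r2:4,r3:4,r4:Add2,r5:7
c4: CDB Add2=14; issue ADD r4<-Add2 | r0:7,r1:Add1,r2:4,r3:4,r4:Add2,r5:7
c5: issue MUL r3<-Mul1 | r0:7,r1:Add1,r2:4,r3:Mul1,r4:Add2,r5:7
c6: CDB Add1=10; issue ADD r2<-Add1 | r0:7,r1:10,r2:Add1,r3:Mul1,r4:Add2,r5:7
c7: CDB Add2=21 | r0:7,r1:10,r2:Add1,r3:Mul1,r4:21,r5:7
c8: CDB Add1=14 | r0:7,r1:10,r2:14,r3:Mul1,r4:21,r5:7
c9: CDB Mul1=49 | r0:7,r1:10,r2:14,r3:49,r4:21,r5:7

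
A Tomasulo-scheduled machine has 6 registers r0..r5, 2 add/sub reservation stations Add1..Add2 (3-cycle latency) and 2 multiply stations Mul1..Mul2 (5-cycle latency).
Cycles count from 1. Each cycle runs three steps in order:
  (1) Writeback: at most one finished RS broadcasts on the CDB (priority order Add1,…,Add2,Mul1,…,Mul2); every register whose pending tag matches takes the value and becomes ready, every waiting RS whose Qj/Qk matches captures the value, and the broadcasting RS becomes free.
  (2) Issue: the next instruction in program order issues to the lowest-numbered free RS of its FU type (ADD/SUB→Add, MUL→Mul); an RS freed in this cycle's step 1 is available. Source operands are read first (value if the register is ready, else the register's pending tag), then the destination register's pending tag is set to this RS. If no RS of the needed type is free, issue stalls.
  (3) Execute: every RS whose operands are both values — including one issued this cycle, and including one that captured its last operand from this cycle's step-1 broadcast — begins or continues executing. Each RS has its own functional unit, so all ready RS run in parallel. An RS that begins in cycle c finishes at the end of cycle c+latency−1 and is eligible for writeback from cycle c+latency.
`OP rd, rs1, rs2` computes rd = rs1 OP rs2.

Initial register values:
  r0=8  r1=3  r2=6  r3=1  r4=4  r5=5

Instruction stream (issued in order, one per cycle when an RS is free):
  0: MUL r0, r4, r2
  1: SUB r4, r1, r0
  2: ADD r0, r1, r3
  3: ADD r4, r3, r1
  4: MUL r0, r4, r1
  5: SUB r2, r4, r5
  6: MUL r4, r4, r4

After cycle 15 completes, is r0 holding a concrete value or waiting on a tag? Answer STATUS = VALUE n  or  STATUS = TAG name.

STATUS = VALUE 12

cycle 1: issue MUL r0<-Mul1 // r0:Mul1,r1:3,r2:6,r3:1,r4:4,r5:5
cycle 2: issue SUB r4<-Add1 // r0:Mul1,r1:3,r2:6,r3:1,r4:Add1,r5:5
cycle 3: issue ADD r0<-Add2 // r0:Add2,r1:3,r2:6,r3:1,r4:Add1,r5:5
cycle 4: stall // r0:Add2,r1:3,r2:6,r3:1,r4:Add1,r5:5
cycle 5: stall // r0:Add2,r1:3,r2:6,r3:1,r4:Add1,r5:5
cycle 6: CDB Add2=4; issue ADD r4<-Add2 // r0:4,r1:3,r2:6,r3:1,r4:Add2,r5:5
cycle 7: CDB Mul1=24; issue MUL r0<-Mul1 // r0:Mul1,r1:3,r2:6,r3:1,r4:Add2,r5:5
cycle 8: stall // r0:Mul1,r1:3,r2:6,r3:1,r4:Add2,r5:5
cycle 9: CDB Add2=4; issue SUB r2<-Add2 // r0:Mul1,r1:3,r2:Add2,r3:1,r4:4,r5:5
cycle 10: CDB Add1=-21; issue MUL r4<-Mul2 // r0:Mul1,r1:3,r2:Add2,r3:1,r4:Mul2,r5:5
cycle 11: - // r0:Mul1,r1:3,r2:Add2,r3:1,r4:Mul2,r5:5
cycle 12: CDB Add2=-1 // r0:Mul1,r1:3,r2:-1,r3:1,r4:Mul2,r5:5
cycle 13: - // r0:Mul1,r1:3,r2:-1,r3:1,r4:Mul2,r5:5
cycle 14: CDB Mul1=12 // r0:12,r1:3,r2:-1,r3:1,r4:Mul2,r5:5
cycle 15: CDB Mul2=16 // r0:12,r1:3,r2:-1,r3:1,r4:16,r5:5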